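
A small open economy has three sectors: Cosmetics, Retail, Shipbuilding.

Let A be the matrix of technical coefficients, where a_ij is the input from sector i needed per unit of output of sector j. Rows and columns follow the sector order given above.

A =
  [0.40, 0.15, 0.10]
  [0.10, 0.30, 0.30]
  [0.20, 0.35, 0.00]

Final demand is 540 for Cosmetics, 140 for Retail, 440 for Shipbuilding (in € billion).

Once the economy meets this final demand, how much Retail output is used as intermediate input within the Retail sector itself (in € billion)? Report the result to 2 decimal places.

I − A =
  [   0.60    -0.15    -0.10]
  [  -0.10     0.70    -0.30]
  [  -0.20    -0.35     1.00]
Cofactors of I−A, C_ij = (−1)^(i+j)·(minor ij) (rows/columns in the sector order above):
  C_11 = (0.70)(1.00) − (-0.30)(-0.35) = 0.5950
  C_12 = −[(-0.10)(1.00) − (-0.30)(-0.20)] = 0.1600
  C_13 = (-0.10)(-0.35) − (0.70)(-0.20) = 0.1750
  C_21 = −[(-0.15)(1.00) − (-0.10)(-0.35)] = 0.1850
  C_22 = (0.60)(1.00) − (-0.10)(-0.20) = 0.5800
  C_23 = −[(0.60)(-0.35) − (-0.15)(-0.20)] = 0.2400
  C_31 = (-0.15)(-0.30) − (-0.10)(0.70) = 0.1150
  C_32 = −[(0.60)(-0.30) − (-0.10)(-0.10)] = 0.1900
  C_33 = (0.60)(0.70) − (-0.15)(-0.10) = 0.4050
det(I−A) = Σ_j (I−A)_1j·C_1j = (0.60)(0.5950) + (-0.15)(0.1600) + (-0.10)(0.1750) = 0.3155
adj(I−A) = Cᵀ =
  [ 0.5950   0.1850   0.1150]
  [ 0.1600   0.5800   0.1900]
  [ 0.1750   0.2400   0.4050]
(I − A)⁻¹ = adj(I−A) / det(I−A) ≈
  [   1.8859     0.5864     0.3645]
  [   0.5071     1.8384     0.6022]
  [   0.5547     0.7607     1.2837]
First solve x = (I − A)⁻¹ d = adj(I−A)·d / det(I−A); in particular x_R = (0.1600·540 + 0.5800·140 + 0.1900·440) / 0.3155 = 251.20 / 0.3155 ≈ 796.1965.
Intermediate flow from R to R: z_RR = a_RR · x_R = 0.30 × 251.20 / 0.3155 = 75.36 / 0.3155 ≈ 238.86.

z_RR = 238.86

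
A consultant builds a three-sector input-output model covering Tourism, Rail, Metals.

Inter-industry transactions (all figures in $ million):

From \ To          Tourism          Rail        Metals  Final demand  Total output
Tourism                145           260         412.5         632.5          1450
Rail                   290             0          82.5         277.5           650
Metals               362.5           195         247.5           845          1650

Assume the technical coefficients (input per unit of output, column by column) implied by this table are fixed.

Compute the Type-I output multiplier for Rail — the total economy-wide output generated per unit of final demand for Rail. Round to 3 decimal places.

m_R = 2.475

Technical coefficients a_ij = z_ij / X_j:
  a_TT = 145/1450 = 0.10, a_RT = 290/1450 = 0.20, a_MT = 362.5/1450 = 0.25
  a_TR = 260/650 = 0.40, a_RR = 0/650 = 0.00, a_MR = 195/650 = 0.30
  a_TM = 412.5/1650 = 0.25, a_RM = 82.5/1650 = 0.05, a_MM = 247.5/1650 = 0.15
I − A =
  [   0.90    -0.40    -0.25]
  [  -0.20     1.00    -0.05]
  [  -0.25    -0.30     0.85]
Cofactors of I−A, C_ij = (−1)^(i+j)·(minor ij) (rows/columns in the sector order above):
  C_11 = (1.00)(0.85) − (-0.05)(-0.30) = 0.8350
  C_12 = −[(-0.20)(0.85) − (-0.05)(-0.25)] = 0.1825
  C_13 = (-0.20)(-0.30) − (1.00)(-0.25) = 0.3100
  C_21 = −[(-0.40)(0.85) − (-0.25)(-0.30)] = 0.4150
  C_22 = (0.90)(0.85) − (-0.25)(-0.25) = 0.7025
  C_23 = −[(0.90)(-0.30) − (-0.40)(-0.25)] = 0.3700
  C_31 = (-0.40)(-0.05) − (-0.25)(1.00) = 0.2700
  C_32 = −[(0.90)(-0.05) − (-0.25)(-0.20)] = 0.0950
  C_33 = (0.90)(1.00) − (-0.40)(-0.20) = 0.8200
det(I−A) = Σ_j (I−A)_1j·C_1j = (0.90)(0.8350) + (-0.40)(0.1825) + (-0.25)(0.3100) = 0.6010
adj(I−A) = Cᵀ =
  [ 0.8350   0.4150   0.2700]
  [ 0.1825   0.7025   0.0950]
  [ 0.3100   0.3700   0.8200]
(I − A)⁻¹ = adj(I−A) / det(I−A) ≈
  [   1.3894     0.6905     0.4493]
  [   0.3037     1.1689     0.1581]
  [   0.5158     0.6156     1.3644]
The output multiplier for sector j is the column-j sum of the Leontief inverse (I − A)⁻¹ = adj(I−A) / det(I−A).
Column R of adj(I−A): (0.4150, 0.7025, 0.3700); det(I−A) = 0.6010.
m_R = (0.4150 + 0.7025 + 0.3700) / 0.6010 = 1.4875 / 0.6010 ≈ 2.475.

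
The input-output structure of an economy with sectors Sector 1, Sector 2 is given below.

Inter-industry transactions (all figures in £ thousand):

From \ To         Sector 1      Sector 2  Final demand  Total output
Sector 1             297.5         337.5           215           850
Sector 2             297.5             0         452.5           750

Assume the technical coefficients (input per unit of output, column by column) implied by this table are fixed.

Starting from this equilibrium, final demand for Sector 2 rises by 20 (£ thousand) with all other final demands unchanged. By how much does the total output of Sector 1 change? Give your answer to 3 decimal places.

Δx_1 = 18.274

Technical coefficients a_ij = z_ij / X_j:
  a_11 = 297.5/850 = 0.35, a_21 = 297.5/850 = 0.35
  a_12 = 337.5/750 = 0.45, a_22 = 0/750 = 0.00
I − A =
  [   0.65    -0.45]
  [  -0.35     1.00]
det(I−A) = (0.65)(1.00) − (-0.45)(-0.35) = 0.4925
adj(I−A) = [[1.00, 0.45], [0.35, 0.65]]
(I − A)⁻¹ = adj(I−A) / det(I−A) ≈
  [   2.0305     0.9137]
  [   0.7107     1.3198]
Δx = (I − A)⁻¹ Δd with Δd having +20 in the Sector 2 component and 0 elsewhere.
So Δx_1 = L_12 · (+20), where L_12 = adj(I−A)_12 / det(I−A) = 0.45 / 0.4925.
Δx_1 = 0.45 × (+20) / 0.4925 = 9.00 / 0.4925 ≈ 18.274.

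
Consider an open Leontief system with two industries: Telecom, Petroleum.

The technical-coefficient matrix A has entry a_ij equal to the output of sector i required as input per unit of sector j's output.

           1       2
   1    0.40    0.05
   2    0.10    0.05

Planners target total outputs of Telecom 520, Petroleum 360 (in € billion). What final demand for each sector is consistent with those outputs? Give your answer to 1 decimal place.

I − A =
  [   0.60    -0.05]
  [  -0.10     0.95]
d = (I − A) x:
  d_1 = (+0.60)·520 + (-0.05)·360 = 294.0
  d_2 = (-0.10)·520 + (+0.95)·360 = 290.0

d_1 = 294.0, d_2 = 290.0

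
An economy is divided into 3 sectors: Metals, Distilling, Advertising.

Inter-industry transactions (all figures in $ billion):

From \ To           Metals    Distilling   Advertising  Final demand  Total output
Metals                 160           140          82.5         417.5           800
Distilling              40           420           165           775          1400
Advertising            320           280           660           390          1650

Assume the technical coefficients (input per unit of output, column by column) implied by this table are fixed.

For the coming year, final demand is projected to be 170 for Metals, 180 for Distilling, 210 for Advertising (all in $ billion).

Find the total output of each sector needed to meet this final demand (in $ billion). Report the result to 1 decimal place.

x_1 = 301.7, x_2 = 375.3, x_3 = 676.2

Technical coefficients a_ij = z_ij / X_j:
  a_11 = 160/800 = 0.20, a_21 = 40/800 = 0.05, a_31 = 320/800 = 0.40
  a_12 = 140/1400 = 0.10, a_22 = 420/1400 = 0.30, a_32 = 280/1400 = 0.20
  a_13 = 82.5/1650 = 0.05, a_23 = 165/1650 = 0.10, a_33 = 660/1650 = 0.40
I − A =
  [   0.80    -0.10    -0.05]
  [  -0.05     0.70    -0.10]
  [  -0.40    -0.20     0.60]
Cofactors of I−A, C_ij = (−1)^(i+j)·(minor ij) (rows/columns in the sector order above):
  C_11 = (0.70)(0.60) − (-0.10)(-0.20) = 0.4000
  C_12 = −[(-0.05)(0.60) − (-0.10)(-0.40)] = 0.0700
  C_13 = (-0.05)(-0.20) − (0.70)(-0.40) = 0.2900
  C_21 = −[(-0.10)(0.60) − (-0.05)(-0.20)] = 0.0700
  C_22 = (0.80)(0.60) − (-0.05)(-0.40) = 0.4600
  C_23 = −[(0.80)(-0.20) − (-0.10)(-0.40)] = 0.2000
  C_31 = (-0.10)(-0.10) − (-0.05)(0.70) = 0.0450
  C_32 = −[(0.80)(-0.10) − (-0.05)(-0.05)] = 0.0825
  C_33 = (0.80)(0.70) − (-0.10)(-0.05) = 0.5550
det(I−A) = Σ_j (I−A)_1j·C_1j = (0.80)(0.4000) + (-0.10)(0.0700) + (-0.05)(0.2900) = 0.2985
adj(I−A) = Cᵀ =
  [ 0.4000   0.0700   0.0450]
  [ 0.0700   0.4600   0.0825]
  [ 0.2900   0.2000   0.5550]
(I − A)⁻¹ = adj(I−A) / det(I−A) ≈
  [   1.3400     0.2345     0.1508]
  [   0.2345     1.5410     0.2764]
  [   0.9715     0.6700     1.8593]
x = (I − A)⁻¹ d = adj(I−A)·d / det(I−A), with det(I−A) = 0.2985:
  x_1 = (0.4000·170 + 0.0700·180 + 0.0450·210) / 0.2985 = 90.05 / 0.2985 ≈ 301.7
  x_2 = (0.0700·170 + 0.4600·180 + 0.0825·210) / 0.2985 = 112.025 / 0.2985 ≈ 375.3
  x_3 = (0.2900·170 + 0.2000·180 + 0.5550·210) / 0.2985 = 201.85 / 0.2985 ≈ 676.2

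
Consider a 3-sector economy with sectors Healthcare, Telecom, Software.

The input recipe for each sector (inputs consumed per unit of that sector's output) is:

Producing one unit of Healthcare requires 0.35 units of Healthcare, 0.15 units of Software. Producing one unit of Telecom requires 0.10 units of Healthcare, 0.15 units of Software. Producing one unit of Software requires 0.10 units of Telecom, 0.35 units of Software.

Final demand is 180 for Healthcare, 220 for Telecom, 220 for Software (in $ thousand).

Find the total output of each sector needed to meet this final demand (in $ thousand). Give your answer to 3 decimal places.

x_1 = 318.055, x_2 = 267.356, x_3 = 473.556

I − A =
  [   0.65    -0.10     0.00]
  [   0.00     1.00    -0.10]
  [  -0.15    -0.15     0.65]
Cofactors of I−A, C_ij = (−1)^(i+j)·(minor ij) (rows/columns in the sector order above):
  C_11 = (1.00)(0.65) − (-0.10)(-0.15) = 0.6350
  C_12 = −[(0.00)(0.65) − (-0.10)(-0.15)] = 0.0150
  C_13 = (0.00)(-0.15) − (1.00)(-0.15) = 0.1500
  C_21 = −[(-0.10)(0.65) − (0.00)(-0.15)] = 0.0650
  C_22 = (0.65)(0.65) − (0.00)(-0.15) = 0.4225
  C_23 = −[(0.65)(-0.15) − (-0.10)(-0.15)] = 0.1125
  C_31 = (-0.10)(-0.10) − (0.00)(1.00) = 0.0100
  C_32 = −[(0.65)(-0.10) − (0.00)(0.00)] = 0.0650
  C_33 = (0.65)(1.00) − (-0.10)(0.00) = 0.6500
det(I−A) = Σ_j (I−A)_1j·C_1j = (0.65)(0.6350) + (-0.10)(0.0150) + (0.00)(0.1500) = 0.41125
adj(I−A) = Cᵀ =
  [ 0.6350   0.0650   0.0100]
  [ 0.0150   0.4225   0.0650]
  [ 0.1500   0.1125   0.6500]
(I − A)⁻¹ = adj(I−A) / det(I−A) ≈
  [   1.5441     0.1581     0.0243]
  [   0.0365     1.0274     0.1581]
  [   0.3647     0.2736     1.5805]
x = (I − A)⁻¹ d = adj(I−A)·d / det(I−A), with det(I−A) = 0.41125:
  x_1 = (0.6350·180 + 0.0650·220 + 0.0100·220) / 0.41125 = 130.80 / 0.41125 ≈ 318.055
  x_2 = (0.0150·180 + 0.4225·220 + 0.0650·220) / 0.41125 = 109.95 / 0.41125 ≈ 267.356
  x_3 = (0.1500·180 + 0.1125·220 + 0.6500·220) / 0.41125 = 194.75 / 0.41125 ≈ 473.556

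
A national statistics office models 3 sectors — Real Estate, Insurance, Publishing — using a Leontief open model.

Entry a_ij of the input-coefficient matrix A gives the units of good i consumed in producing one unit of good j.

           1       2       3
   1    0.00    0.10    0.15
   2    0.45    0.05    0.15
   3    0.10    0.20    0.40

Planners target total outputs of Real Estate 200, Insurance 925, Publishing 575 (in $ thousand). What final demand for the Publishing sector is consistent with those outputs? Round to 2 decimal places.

I − A =
  [   1.00    -0.10    -0.15]
  [  -0.45     0.95    -0.15]
  [  -0.10    -0.20     0.60]
d = (I − A) x:
  d_1 = (+1.00)·200 + (-0.10)·925 + (-0.15)·575 = 21.25
  d_2 = (-0.45)·200 + (+0.95)·925 + (-0.15)·575 = 702.50
  d_3 = (-0.10)·200 + (-0.20)·925 + (+0.60)·575 = 140.00

d_3 = 140.00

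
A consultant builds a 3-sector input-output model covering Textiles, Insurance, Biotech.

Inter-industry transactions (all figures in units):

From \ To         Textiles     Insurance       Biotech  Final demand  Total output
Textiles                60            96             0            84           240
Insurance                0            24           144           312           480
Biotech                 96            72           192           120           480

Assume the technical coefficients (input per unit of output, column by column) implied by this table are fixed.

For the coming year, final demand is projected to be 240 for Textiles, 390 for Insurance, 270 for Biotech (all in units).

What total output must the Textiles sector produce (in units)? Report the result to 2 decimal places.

x_1 = 511.16

Technical coefficients a_ij = z_ij / X_j:
  a_11 = 60/240 = 0.25, a_21 = 0/240 = 0.00, a_31 = 96/240 = 0.40
  a_12 = 96/480 = 0.20, a_22 = 24/480 = 0.05, a_32 = 72/480 = 0.15
  a_13 = 0/480 = 0.00, a_23 = 144/480 = 0.30, a_33 = 192/480 = 0.40
I − A =
  [   0.75    -0.20     0.00]
  [   0.00     0.95    -0.30]
  [  -0.40    -0.15     0.60]
Cofactors of I−A, C_ij = (−1)^(i+j)·(minor ij) (rows/columns in the sector order above):
  C_11 = (0.95)(0.60) − (-0.30)(-0.15) = 0.5250
  C_12 = −[(0.00)(0.60) − (-0.30)(-0.40)] = 0.1200
  C_13 = (0.00)(-0.15) − (0.95)(-0.40) = 0.3800
  C_21 = −[(-0.20)(0.60) − (0.00)(-0.15)] = 0.1200
  C_22 = (0.75)(0.60) − (0.00)(-0.40) = 0.4500
  C_23 = −[(0.75)(-0.15) − (-0.20)(-0.40)] = 0.1925
  C_31 = (-0.20)(-0.30) − (0.00)(0.95) = 0.0600
  C_32 = −[(0.75)(-0.30) − (0.00)(0.00)] = 0.2250
  C_33 = (0.75)(0.95) − (-0.20)(0.00) = 0.7125
det(I−A) = Σ_j (I−A)_1j·C_1j = (0.75)(0.5250) + (-0.20)(0.1200) + (0.00)(0.3800) = 0.36975
adj(I−A) = Cᵀ =
  [ 0.5250   0.1200   0.0600]
  [ 0.1200   0.4500   0.2250]
  [ 0.3800   0.1925   0.7125]
(I − A)⁻¹ = adj(I−A) / det(I−A) ≈
  [   1.4199     0.3245     0.1623]
  [   0.3245     1.2170     0.6085]
  [   1.0277     0.5206     1.9270]
x = (I − A)⁻¹ d = adj(I−A)·d / det(I−A), with det(I−A) = 0.36975:
  x_1 = (0.5250·240 + 0.1200·390 + 0.0600·270) / 0.36975 = 189.00 / 0.36975 ≈ 511.16
  x_2 = (0.1200·240 + 0.4500·390 + 0.2250·270) / 0.36975 = 265.05 / 0.36975 ≈ 716.84
  x_3 = (0.3800·240 + 0.1925·390 + 0.7125·270) / 0.36975 = 358.65 / 0.36975 ≈ 969.98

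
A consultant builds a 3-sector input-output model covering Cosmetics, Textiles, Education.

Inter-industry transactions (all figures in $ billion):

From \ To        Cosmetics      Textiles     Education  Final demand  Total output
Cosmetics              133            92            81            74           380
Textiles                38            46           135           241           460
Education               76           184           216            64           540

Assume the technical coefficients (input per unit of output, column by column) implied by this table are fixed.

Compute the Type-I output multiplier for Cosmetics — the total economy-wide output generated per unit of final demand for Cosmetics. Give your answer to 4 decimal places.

Technical coefficients a_ij = z_ij / X_j:
  a_CC = 133/380 = 0.35, a_TC = 38/380 = 0.10, a_EC = 76/380 = 0.20
  a_CT = 92/460 = 0.20, a_TT = 46/460 = 0.10, a_ET = 184/460 = 0.40
  a_CE = 81/540 = 0.15, a_TE = 135/540 = 0.25, a_EE = 216/540 = 0.40
I − A =
  [   0.65    -0.20    -0.15]
  [  -0.10     0.90    -0.25]
  [  -0.20    -0.40     0.60]
Cofactors of I−A, C_ij = (−1)^(i+j)·(minor ij) (rows/columns in the sector order above):
  C_11 = (0.90)(0.60) − (-0.25)(-0.40) = 0.4400
  C_12 = −[(-0.10)(0.60) − (-0.25)(-0.20)] = 0.1100
  C_13 = (-0.10)(-0.40) − (0.90)(-0.20) = 0.2200
  C_21 = −[(-0.20)(0.60) − (-0.15)(-0.40)] = 0.1800
  C_22 = (0.65)(0.60) − (-0.15)(-0.20) = 0.3600
  C_23 = −[(0.65)(-0.40) − (-0.20)(-0.20)] = 0.3000
  C_31 = (-0.20)(-0.25) − (-0.15)(0.90) = 0.1850
  C_32 = −[(0.65)(-0.25) − (-0.15)(-0.10)] = 0.1775
  C_33 = (0.65)(0.90) − (-0.20)(-0.10) = 0.5650
det(I−A) = Σ_j (I−A)_1j·C_1j = (0.65)(0.4400) + (-0.20)(0.1100) + (-0.15)(0.2200) = 0.2310
adj(I−A) = Cᵀ =
  [ 0.4400   0.1800   0.1850]
  [ 0.1100   0.3600   0.1775]
  [ 0.2200   0.3000   0.5650]
(I − A)⁻¹ = adj(I−A) / det(I−A) ≈
  [   1.90476     0.77922     0.80087]
  [   0.47619     1.55844     0.76840]
  [   0.95238     1.29870     2.44589]
The output multiplier for sector j is the column-j sum of the Leontief inverse (I − A)⁻¹ = adj(I−A) / det(I−A).
Column C of adj(I−A): (0.4400, 0.1100, 0.2200); det(I−A) = 0.2310.
m_C = (0.4400 + 0.1100 + 0.2200) / 0.2310 = 0.77 / 0.2310 ≈ 3.3333.

m_C = 3.3333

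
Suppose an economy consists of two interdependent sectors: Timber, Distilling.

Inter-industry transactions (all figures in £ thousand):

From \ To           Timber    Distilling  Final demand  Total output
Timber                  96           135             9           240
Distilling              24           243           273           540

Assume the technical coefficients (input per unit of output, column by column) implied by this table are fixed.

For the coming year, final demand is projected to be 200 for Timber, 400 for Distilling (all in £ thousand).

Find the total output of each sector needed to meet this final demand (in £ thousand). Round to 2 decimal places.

Technical coefficients a_ij = z_ij / X_j:
  a_11 = 96/240 = 0.40, a_21 = 24/240 = 0.10
  a_12 = 135/540 = 0.25, a_22 = 243/540 = 0.45
I − A =
  [   0.60    -0.25]
  [  -0.10     0.55]
det(I−A) = (0.60)(0.55) − (-0.25)(-0.10) = 0.3050
adj(I−A) = [[0.55, 0.25], [0.10, 0.60]]
(I − A)⁻¹ = adj(I−A) / det(I−A) ≈
  [   1.8033     0.8197]
  [   0.3279     1.9672]
x = (I − A)⁻¹ d = adj(I−A)·d / det(I−A), with det(I−A) = 0.3050:
  x_1 = (0.55·200 + 0.25·400) / 0.3050 = 210.00 / 0.3050 ≈ 688.52
  x_2 = (0.10·200 + 0.60·400) / 0.3050 = 260.00 / 0.3050 ≈ 852.46

x_1 = 688.52, x_2 = 852.46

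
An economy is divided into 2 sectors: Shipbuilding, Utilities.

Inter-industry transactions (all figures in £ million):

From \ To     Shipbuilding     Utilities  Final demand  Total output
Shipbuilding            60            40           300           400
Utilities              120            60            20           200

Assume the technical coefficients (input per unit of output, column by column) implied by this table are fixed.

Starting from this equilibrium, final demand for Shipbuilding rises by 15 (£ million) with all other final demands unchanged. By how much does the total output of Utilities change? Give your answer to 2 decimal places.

Technical coefficients a_ij = z_ij / X_j:
  a_11 = 60/400 = 0.15, a_21 = 120/400 = 0.30
  a_12 = 40/200 = 0.20, a_22 = 60/200 = 0.30
I − A =
  [   0.85    -0.20]
  [  -0.30     0.70]
det(I−A) = (0.85)(0.70) − (-0.20)(-0.30) = 0.5350
adj(I−A) = [[0.70, 0.20], [0.30, 0.85]]
(I − A)⁻¹ = adj(I−A) / det(I−A) ≈
  [   1.3084     0.3738]
  [   0.5607     1.5888]
Δx = (I − A)⁻¹ Δd with Δd having +15 in the Shipbuilding component and 0 elsewhere.
So Δx_2 = L_21 · (+15), where L_21 = adj(I−A)_21 / det(I−A) = 0.30 / 0.5350.
Δx_2 = 0.30 × (+15) / 0.5350 = 4.50 / 0.5350 ≈ 8.41.

Δx_2 = 8.41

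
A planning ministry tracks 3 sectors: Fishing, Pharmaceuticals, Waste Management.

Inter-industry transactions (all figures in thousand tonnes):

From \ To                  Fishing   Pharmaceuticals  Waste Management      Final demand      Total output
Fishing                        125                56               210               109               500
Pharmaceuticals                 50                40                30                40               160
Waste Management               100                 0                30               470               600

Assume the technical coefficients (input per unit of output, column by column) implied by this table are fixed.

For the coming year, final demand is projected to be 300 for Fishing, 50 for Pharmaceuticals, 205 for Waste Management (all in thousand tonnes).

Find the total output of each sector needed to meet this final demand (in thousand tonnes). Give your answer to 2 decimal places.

x_F = 646.50, x_P = 176.33, x_W = 351.90

Technical coefficients a_ij = z_ij / X_j:
  a_FF = 125/500 = 0.25, a_PF = 50/500 = 0.10, a_WF = 100/500 = 0.20
  a_FP = 56/160 = 0.35, a_PP = 40/160 = 0.25, a_WP = 0/160 = 0.00
  a_FW = 210/600 = 0.35, a_PW = 30/600 = 0.05, a_WW = 30/600 = 0.05
I − A =
  [   0.75    -0.35    -0.35]
  [  -0.10     0.75    -0.05]
  [  -0.20     0.00     0.95]
Cofactors of I−A, C_ij = (−1)^(i+j)·(minor ij) (rows/columns in the sector order above):
  C_11 = (0.75)(0.95) − (-0.05)(0.00) = 0.7125
  C_12 = −[(-0.10)(0.95) − (-0.05)(-0.20)] = 0.1050
  C_13 = (-0.10)(0.00) − (0.75)(-0.20) = 0.1500
  C_21 = −[(-0.35)(0.95) − (-0.35)(0.00)] = 0.3325
  C_22 = (0.75)(0.95) − (-0.35)(-0.20) = 0.6425
  C_23 = −[(0.75)(0.00) − (-0.35)(-0.20)] = 0.0700
  C_31 = (-0.35)(-0.05) − (-0.35)(0.75) = 0.2800
  C_32 = −[(0.75)(-0.05) − (-0.35)(-0.10)] = 0.0725
  C_33 = (0.75)(0.75) − (-0.35)(-0.10) = 0.5275
det(I−A) = Σ_j (I−A)_1j·C_1j = (0.75)(0.7125) + (-0.35)(0.1050) + (-0.35)(0.1500) = 0.445125
adj(I−A) = Cᵀ =
  [ 0.7125   0.3325   0.2800]
  [ 0.1050   0.6425   0.0725]
  [ 0.1500   0.0700   0.5275]
(I − A)⁻¹ = adj(I−A) / det(I−A) ≈
  [   1.6007     0.7470     0.6290]
  [   0.2359     1.4434     0.1629]
  [   0.3370     0.1573     1.1851]
x = (I − A)⁻¹ d = adj(I−A)·d / det(I−A), with det(I−A) = 0.445125:
  x_F = (0.7125·300 + 0.3325·50 + 0.2800·205) / 0.445125 = 287.775 / 0.445125 ≈ 646.50
  x_P = (0.1050·300 + 0.6425·50 + 0.0725·205) / 0.445125 = 78.4875 / 0.445125 ≈ 176.33
  x_W = (0.1500·300 + 0.0700·50 + 0.5275·205) / 0.445125 = 156.6375 / 0.445125 ≈ 351.90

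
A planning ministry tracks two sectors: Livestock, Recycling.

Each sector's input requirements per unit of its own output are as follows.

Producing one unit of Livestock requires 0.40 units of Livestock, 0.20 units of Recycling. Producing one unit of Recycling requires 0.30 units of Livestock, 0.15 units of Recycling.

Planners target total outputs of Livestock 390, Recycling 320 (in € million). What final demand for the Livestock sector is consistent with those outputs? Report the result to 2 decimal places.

I − A =
  [   0.60    -0.30]
  [  -0.20     0.85]
d = (I − A) x:
  d_1 = (+0.60)·390 + (-0.30)·320 = 138.00
  d_2 = (-0.20)·390 + (+0.85)·320 = 194.00

d_1 = 138.00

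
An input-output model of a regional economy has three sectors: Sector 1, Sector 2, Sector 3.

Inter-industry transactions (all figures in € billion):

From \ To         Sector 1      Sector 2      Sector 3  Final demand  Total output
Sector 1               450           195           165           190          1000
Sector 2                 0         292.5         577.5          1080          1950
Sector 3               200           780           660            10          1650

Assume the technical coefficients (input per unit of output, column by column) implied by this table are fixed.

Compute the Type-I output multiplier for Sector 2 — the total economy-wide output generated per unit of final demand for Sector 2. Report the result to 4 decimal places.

m_2 = 3.6212

Technical coefficients a_ij = z_ij / X_j:
  a_11 = 450/1000 = 0.45, a_21 = 0/1000 = 0.00, a_31 = 200/1000 = 0.20
  a_12 = 195/1950 = 0.10, a_22 = 292.5/1950 = 0.15, a_32 = 780/1950 = 0.40
  a_13 = 165/1650 = 0.10, a_23 = 577.5/1650 = 0.35, a_33 = 660/1650 = 0.40
I − A =
  [   0.55    -0.10    -0.10]
  [   0.00     0.85    -0.35]
  [  -0.20    -0.40     0.60]
Cofactors of I−A, C_ij = (−1)^(i+j)·(minor ij) (rows/columns in the sector order above):
  C_11 = (0.85)(0.60) − (-0.35)(-0.40) = 0.3700
  C_12 = −[(0.00)(0.60) − (-0.35)(-0.20)] = 0.0700
  C_13 = (0.00)(-0.40) − (0.85)(-0.20) = 0.1700
  C_21 = −[(-0.10)(0.60) − (-0.10)(-0.40)] = 0.1000
  C_22 = (0.55)(0.60) − (-0.10)(-0.20) = 0.3100
  C_23 = −[(0.55)(-0.40) − (-0.10)(-0.20)] = 0.2400
  C_31 = (-0.10)(-0.35) − (-0.10)(0.85) = 0.1200
  C_32 = −[(0.55)(-0.35) − (-0.10)(0.00)] = 0.1925
  C_33 = (0.55)(0.85) − (-0.10)(0.00) = 0.4675
det(I−A) = Σ_j (I−A)_1j·C_1j = (0.55)(0.3700) + (-0.10)(0.0700) + (-0.10)(0.1700) = 0.1795
adj(I−A) = Cᵀ =
  [ 0.3700   0.1000   0.1200]
  [ 0.0700   0.3100   0.1925]
  [ 0.1700   0.2400   0.4675]
(I − A)⁻¹ = adj(I−A) / det(I−A) ≈
  [   2.06128     0.55710     0.66852]
  [   0.38997     1.72702     1.07242]
  [   0.94708     1.33705     2.60446]
The output multiplier for sector j is the column-j sum of the Leontief inverse (I − A)⁻¹ = adj(I−A) / det(I−A).
Column 2 of adj(I−A): (0.1000, 0.3100, 0.2400); det(I−A) = 0.1795.
m_2 = (0.1000 + 0.3100 + 0.2400) / 0.1795 = 0.65 / 0.1795 ≈ 3.6212.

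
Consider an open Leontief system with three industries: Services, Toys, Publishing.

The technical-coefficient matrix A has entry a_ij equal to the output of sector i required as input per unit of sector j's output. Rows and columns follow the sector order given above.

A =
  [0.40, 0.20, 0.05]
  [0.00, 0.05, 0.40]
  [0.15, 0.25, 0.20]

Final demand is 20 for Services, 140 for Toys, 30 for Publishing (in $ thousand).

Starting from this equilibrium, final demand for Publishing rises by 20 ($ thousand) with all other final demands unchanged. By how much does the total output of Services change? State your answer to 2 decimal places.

Δx_S = 6.77

I − A =
  [   0.60    -0.20    -0.05]
  [   0.00     0.95    -0.40]
  [  -0.15    -0.25     0.80]
Cofactors of I−A, C_ij = (−1)^(i+j)·(minor ij) (rows/columns in the sector order above):
  C_11 = (0.95)(0.80) − (-0.40)(-0.25) = 0.6600
  C_12 = −[(0.00)(0.80) − (-0.40)(-0.15)] = 0.0600
  C_13 = (0.00)(-0.25) − (0.95)(-0.15) = 0.1425
  C_21 = −[(-0.20)(0.80) − (-0.05)(-0.25)] = 0.1725
  C_22 = (0.60)(0.80) − (-0.05)(-0.15) = 0.4725
  C_23 = −[(0.60)(-0.25) − (-0.20)(-0.15)] = 0.1800
  C_31 = (-0.20)(-0.40) − (-0.05)(0.95) = 0.1275
  C_32 = −[(0.60)(-0.40) − (-0.05)(0.00)] = 0.2400
  C_33 = (0.60)(0.95) − (-0.20)(0.00) = 0.5700
det(I−A) = Σ_j (I−A)_1j·C_1j = (0.60)(0.6600) + (-0.20)(0.0600) + (-0.05)(0.1425) = 0.376875
adj(I−A) = Cᵀ =
  [ 0.6600   0.1725   0.1275]
  [ 0.0600   0.4725   0.2400]
  [ 0.1425   0.1800   0.5700]
(I − A)⁻¹ = adj(I−A) / det(I−A) ≈
  [   1.7512     0.4577     0.3383]
  [   0.1592     1.2537     0.6368]
  [   0.3781     0.4776     1.5124]
Δx = (I − A)⁻¹ Δd with Δd having +20 in the Publishing component and 0 elsewhere.
So Δx_S = L_SP · (+20), where L_SP = adj(I−A)_SP / det(I−A) = 0.1275 / 0.376875.
Δx_S = 0.1275 × (+20) / 0.376875 = 2.55 / 0.376875 ≈ 6.77.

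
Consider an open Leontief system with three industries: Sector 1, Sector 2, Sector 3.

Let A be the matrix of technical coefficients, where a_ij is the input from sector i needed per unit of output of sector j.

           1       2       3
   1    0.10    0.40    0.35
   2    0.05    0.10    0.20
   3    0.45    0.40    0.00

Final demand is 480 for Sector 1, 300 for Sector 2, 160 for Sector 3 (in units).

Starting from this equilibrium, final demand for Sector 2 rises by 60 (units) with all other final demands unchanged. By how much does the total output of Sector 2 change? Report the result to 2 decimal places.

Δx_2 = 83.54

I − A =
  [   0.90    -0.40    -0.35]
  [  -0.05     0.90    -0.20]
  [  -0.45    -0.40     1.00]
Cofactors of I−A, C_ij = (−1)^(i+j)·(minor ij) (rows/columns in the sector order above):
  C_11 = (0.90)(1.00) − (-0.20)(-0.40) = 0.8200
  C_12 = −[(-0.05)(1.00) − (-0.20)(-0.45)] = 0.1400
  C_13 = (-0.05)(-0.40) − (0.90)(-0.45) = 0.4250
  C_21 = −[(-0.40)(1.00) − (-0.35)(-0.40)] = 0.5400
  C_22 = (0.90)(1.00) − (-0.35)(-0.45) = 0.7425
  C_23 = −[(0.90)(-0.40) − (-0.40)(-0.45)] = 0.5400
  C_31 = (-0.40)(-0.20) − (-0.35)(0.90) = 0.3950
  C_32 = −[(0.90)(-0.20) − (-0.35)(-0.05)] = 0.1975
  C_33 = (0.90)(0.90) − (-0.40)(-0.05) = 0.7900
det(I−A) = Σ_j (I−A)_1j·C_1j = (0.90)(0.8200) + (-0.40)(0.1400) + (-0.35)(0.4250) = 0.53325
adj(I−A) = Cᵀ =
  [ 0.8200   0.5400   0.3950]
  [ 0.1400   0.7425   0.1975]
  [ 0.4250   0.5400   0.7900]
(I − A)⁻¹ = adj(I−A) / det(I−A) ≈
  [   1.5377     1.0127     0.7407]
  [   0.2625     1.3924     0.3704]
  [   0.7970     1.0127     1.4815]
Δx = (I − A)⁻¹ Δd with Δd having +60 in the Sector 2 component and 0 elsewhere.
So Δx_2 = L_22 · (+60), where L_22 = adj(I−A)_22 / det(I−A) = 0.7425 / 0.53325.
Δx_2 = 0.7425 × (+60) / 0.53325 = 44.55 / 0.53325 ≈ 83.54.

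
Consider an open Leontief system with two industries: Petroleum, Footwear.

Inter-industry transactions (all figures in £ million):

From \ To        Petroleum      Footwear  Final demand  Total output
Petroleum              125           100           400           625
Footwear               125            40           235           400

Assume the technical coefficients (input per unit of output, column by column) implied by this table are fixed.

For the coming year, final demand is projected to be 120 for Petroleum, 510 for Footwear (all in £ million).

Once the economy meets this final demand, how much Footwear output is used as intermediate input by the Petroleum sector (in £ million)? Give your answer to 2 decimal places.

z_21 = 70.30

Technical coefficients a_ij = z_ij / X_j:
  a_11 = 125/625 = 0.20, a_21 = 125/625 = 0.20
  a_12 = 100/400 = 0.25, a_22 = 40/400 = 0.10
I − A =
  [   0.80    -0.25]
  [  -0.20     0.90]
det(I−A) = (0.80)(0.90) − (-0.25)(-0.20) = 0.6700
adj(I−A) = [[0.90, 0.25], [0.20, 0.80]]
(I − A)⁻¹ = adj(I−A) / det(I−A) ≈
  [   1.3433     0.3731]
  [   0.2985     1.1940]
First solve x = (I − A)⁻¹ d = adj(I−A)·d / det(I−A); in particular x_1 = (0.90·120 + 0.25·510) / 0.6700 = 235.50 / 0.6700 ≈ 351.4925.
Intermediate flow from 2 to 1: z_21 = a_21 · x_1 = 0.20 × 235.50 / 0.6700 = 47.10 / 0.6700 ≈ 70.30.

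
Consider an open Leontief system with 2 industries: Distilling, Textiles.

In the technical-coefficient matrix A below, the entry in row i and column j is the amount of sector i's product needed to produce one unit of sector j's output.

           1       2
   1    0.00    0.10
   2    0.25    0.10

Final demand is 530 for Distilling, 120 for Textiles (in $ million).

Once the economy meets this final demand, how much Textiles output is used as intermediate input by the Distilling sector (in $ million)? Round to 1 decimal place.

z_21 = 139.7

I − A =
  [   1.00    -0.10]
  [  -0.25     0.90]
det(I−A) = (1.00)(0.90) − (-0.10)(-0.25) = 0.8750
adj(I−A) = [[0.90, 0.10], [0.25, 1.00]]
(I − A)⁻¹ = adj(I−A) / det(I−A) ≈
  [   1.0286     0.1143]
  [   0.2857     1.1429]
First solve x = (I − A)⁻¹ d = adj(I−A)·d / det(I−A); in particular x_1 = (0.90·530 + 0.10·120) / 0.8750 = 489.00 / 0.8750 ≈ 558.857.
Intermediate flow from 2 to 1: z_21 = a_21 · x_1 = 0.25 × 489.00 / 0.8750 = 122.25 / 0.8750 ≈ 139.7.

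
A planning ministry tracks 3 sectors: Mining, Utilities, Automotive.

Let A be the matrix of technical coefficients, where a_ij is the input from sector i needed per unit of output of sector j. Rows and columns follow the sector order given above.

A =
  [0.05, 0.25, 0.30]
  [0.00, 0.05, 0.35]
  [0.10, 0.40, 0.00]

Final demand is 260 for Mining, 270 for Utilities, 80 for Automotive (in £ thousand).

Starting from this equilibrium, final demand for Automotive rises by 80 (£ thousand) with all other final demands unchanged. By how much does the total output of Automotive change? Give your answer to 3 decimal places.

Δx_3 = 98.600

I − A =
  [   0.95    -0.25    -0.30]
  [   0.00     0.95    -0.35]
  [  -0.10    -0.40     1.00]
Cofactors of I−A, C_ij = (−1)^(i+j)·(minor ij) (rows/columns in the sector order above):
  C_11 = (0.95)(1.00) − (-0.35)(-0.40) = 0.8100
  C_12 = −[(0.00)(1.00) − (-0.35)(-0.10)] = 0.0350
  C_13 = (0.00)(-0.40) − (0.95)(-0.10) = 0.0950
  C_21 = −[(-0.25)(1.00) − (-0.30)(-0.40)] = 0.3700
  C_22 = (0.95)(1.00) − (-0.30)(-0.10) = 0.9200
  C_23 = −[(0.95)(-0.40) − (-0.25)(-0.10)] = 0.4050
  C_31 = (-0.25)(-0.35) − (-0.30)(0.95) = 0.3725
  C_32 = −[(0.95)(-0.35) − (-0.30)(0.00)] = 0.3325
  C_33 = (0.95)(0.95) − (-0.25)(0.00) = 0.9025
det(I−A) = Σ_j (I−A)_1j·C_1j = (0.95)(0.8100) + (-0.25)(0.0350) + (-0.30)(0.0950) = 0.73225
adj(I−A) = Cᵀ =
  [ 0.8100   0.3700   0.3725]
  [ 0.0350   0.9200   0.3325]
  [ 0.0950   0.4050   0.9025]
(I − A)⁻¹ = adj(I−A) / det(I−A) ≈
  [   1.1062     0.5053     0.5087]
  [   0.0478     1.2564     0.4541]
  [   0.1297     0.5531     1.2325]
Δx = (I − A)⁻¹ Δd with Δd having +80 in the Automotive component and 0 elsewhere.
So Δx_3 = L_33 · (+80), where L_33 = adj(I−A)_33 / det(I−A) = 0.9025 / 0.73225.
Δx_3 = 0.9025 × (+80) / 0.73225 = 72.20 / 0.73225 ≈ 98.600.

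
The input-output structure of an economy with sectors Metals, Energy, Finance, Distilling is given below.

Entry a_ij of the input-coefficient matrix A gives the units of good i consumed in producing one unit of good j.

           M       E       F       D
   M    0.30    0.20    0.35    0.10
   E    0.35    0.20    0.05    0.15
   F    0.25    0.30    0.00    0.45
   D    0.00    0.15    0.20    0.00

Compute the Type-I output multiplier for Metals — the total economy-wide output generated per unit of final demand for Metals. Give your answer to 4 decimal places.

m_M = 5.1523

I − A =
  [   0.70    -0.20    -0.35    -0.10]
  [  -0.35     0.80    -0.05    -0.15]
  [  -0.25    -0.30     1.00    -0.45]
  [   0.00    -0.15    -0.20     1.00]
Compute the cofactors C_ij = (−1)^(i+j)·(3×3 minor ij) of I−A; the adjugate is their transpose:
adj(I−A) = Cᵀ =
  [ 0.678125   0.331625   0.304875   0.254750]
  [ 0.338500   0.544500   0.185500   0.199000]
  [ 0.323000   0.311000   0.469000   0.290000]
  [ 0.115375   0.143875   0.121625   0.370250]
det(I−A) = Σ_j (I−A)_1j·C_1j = (0.70)(0.678125) + (-0.20)(0.338500) + (-0.35)(0.323000) + (-0.10)(0.115375) = 0.2824
(I − A)⁻¹ = adj(I−A) / det(I−A) ≈
  [   2.40129     1.17431     1.07959     0.90209]
  [   1.19865     1.92812     0.65687     0.70467]
  [   1.14377     1.10127     1.66076     1.02691]
  [   0.40855     0.50947     0.43068     1.31108]
The output multiplier for sector j is the column-j sum of the Leontief inverse (I − A)⁻¹ = adj(I−A) / det(I−A).
Column M of adj(I−A): (0.678125, 0.338500, 0.323000, 0.115375); det(I−A) = 0.2824.
m_M = (0.678125 + 0.338500 + 0.323000 + 0.115375) / 0.2824 = 1.455 / 0.2824 ≈ 5.1523.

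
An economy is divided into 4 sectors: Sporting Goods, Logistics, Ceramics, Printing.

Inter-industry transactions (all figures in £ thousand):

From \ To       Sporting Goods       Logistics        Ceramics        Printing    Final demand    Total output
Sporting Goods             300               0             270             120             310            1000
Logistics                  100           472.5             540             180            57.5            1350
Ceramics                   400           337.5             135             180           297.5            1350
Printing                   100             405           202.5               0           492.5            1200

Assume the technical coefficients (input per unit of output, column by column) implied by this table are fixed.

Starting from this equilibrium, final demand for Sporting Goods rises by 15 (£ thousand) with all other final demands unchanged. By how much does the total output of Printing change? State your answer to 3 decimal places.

Δx_P = 11.833

Technical coefficients a_ij = z_ij / X_j:
  a_SS = 300/1000 = 0.30, a_LS = 100/1000 = 0.10, a_CS = 400/1000 = 0.40, a_PS = 100/1000 = 0.10
  a_SL = 0/1350 = 0.00, a_LL = 472.5/1350 = 0.35, a_CL = 337.5/1350 = 0.25, a_PL = 405/1350 = 0.30
  a_SC = 270/1350 = 0.20, a_LC = 540/1350 = 0.40, a_CC = 135/1350 = 0.10, a_PC = 202.5/1350 = 0.15
  a_SP = 120/1200 = 0.10, a_LP = 180/1200 = 0.15, a_CP = 180/1200 = 0.15, a_PP = 0/1200 = 0.00
I − A =
  [   0.70     0.00    -0.20    -0.10]
  [  -0.10     0.65    -0.40    -0.15]
  [  -0.40    -0.25     0.90    -0.15]
  [  -0.10    -0.30    -0.15     1.00]
Compute the cofactors C_ij = (−1)^(i+j)·(3×3 minor ij) of I−A; the adjugate is their transpose:
adj(I−A) = Cᵀ =
  [ 0.40625   0.08975   0.14275   0.07550]
  [ 0.27625   0.51625   0.31625   0.15250]
  [ 0.28500   0.21600   0.41400   0.12300]
  [ 0.16625   0.19625   0.17125   0.28250]
det(I−A) = Σ_j (I−A)_1j·C_1j = (0.70)(0.40625) + (0.00)(0.27625) + (-0.20)(0.28500) + (-0.10)(0.16625) = 0.21075
(I − A)⁻¹ = adj(I−A) / det(I−A) ≈
  [   1.9276     0.4259     0.6773     0.3582]
  [   1.3108     2.4496     1.5006     0.7236]
  [   1.3523     1.0249     1.9644     0.5836]
  [   0.7888     0.9312     0.8126     1.3405]
Δx = (I − A)⁻¹ Δd with Δd having +15 in the Sporting Goods component and 0 elsewhere.
So Δx_P = L_PS · (+15), where L_PS = adj(I−A)_PS / det(I−A) = 0.16625 / 0.21075.
Δx_P = 0.16625 × (+15) / 0.21075 = 2.49375 / 0.21075 ≈ 11.833.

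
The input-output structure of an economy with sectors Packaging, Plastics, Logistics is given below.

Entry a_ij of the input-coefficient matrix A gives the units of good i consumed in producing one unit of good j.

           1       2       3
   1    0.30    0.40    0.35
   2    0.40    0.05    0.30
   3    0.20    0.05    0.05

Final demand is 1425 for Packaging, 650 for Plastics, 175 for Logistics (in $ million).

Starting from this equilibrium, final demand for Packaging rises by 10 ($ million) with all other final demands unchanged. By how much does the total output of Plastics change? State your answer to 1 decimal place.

I − A =
  [   0.70    -0.40    -0.35]
  [  -0.40     0.95    -0.30]
  [  -0.20    -0.05     0.95]
Cofactors of I−A, C_ij = (−1)^(i+j)·(minor ij) (rows/columns in the sector order above):
  C_11 = (0.95)(0.95) − (-0.30)(-0.05) = 0.8875
  C_12 = −[(-0.40)(0.95) − (-0.30)(-0.20)] = 0.4400
  C_13 = (-0.40)(-0.05) − (0.95)(-0.20) = 0.2100
  C_21 = −[(-0.40)(0.95) − (-0.35)(-0.05)] = 0.3975
  C_22 = (0.70)(0.95) − (-0.35)(-0.20) = 0.5950
  C_23 = −[(0.70)(-0.05) − (-0.40)(-0.20)] = 0.1150
  C_31 = (-0.40)(-0.30) − (-0.35)(0.95) = 0.4525
  C_32 = −[(0.70)(-0.30) − (-0.35)(-0.40)] = 0.3500
  C_33 = (0.70)(0.95) − (-0.40)(-0.40) = 0.5050
det(I−A) = Σ_j (I−A)_1j·C_1j = (0.70)(0.8875) + (-0.40)(0.4400) + (-0.35)(0.2100) = 0.37175
adj(I−A) = Cᵀ =
  [ 0.8875   0.3975   0.4525]
  [ 0.4400   0.5950   0.3500]
  [ 0.2100   0.1150   0.5050]
(I − A)⁻¹ = adj(I−A) / det(I−A) ≈
  [   2.3874     1.0693     1.2172]
  [   1.1836     1.6005     0.9415]
  [   0.5649     0.3093     1.3584]
Δx = (I − A)⁻¹ Δd with Δd having +10 in the Packaging component and 0 elsewhere.
So Δx_2 = L_21 · (+10), where L_21 = adj(I−A)_21 / det(I−A) = 0.4400 / 0.37175.
Δx_2 = 0.4400 × (+10) / 0.37175 = 4.40 / 0.37175 ≈ 11.8.

Δx_2 = 11.8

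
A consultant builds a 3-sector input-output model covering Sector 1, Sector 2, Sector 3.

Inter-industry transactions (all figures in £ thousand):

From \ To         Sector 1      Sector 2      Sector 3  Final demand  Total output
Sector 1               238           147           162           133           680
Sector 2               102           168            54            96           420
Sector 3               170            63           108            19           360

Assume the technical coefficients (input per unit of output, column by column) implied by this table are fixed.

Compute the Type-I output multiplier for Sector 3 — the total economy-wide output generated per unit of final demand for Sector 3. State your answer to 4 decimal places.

Technical coefficients a_ij = z_ij / X_j:
  a_11 = 238/680 = 0.35, a_21 = 102/680 = 0.15, a_31 = 170/680 = 0.25
  a_12 = 147/420 = 0.35, a_22 = 168/420 = 0.40, a_32 = 63/420 = 0.15
  a_13 = 162/360 = 0.45, a_23 = 54/360 = 0.15, a_33 = 108/360 = 0.30
I − A =
  [   0.65    -0.35    -0.45]
  [  -0.15     0.60    -0.15]
  [  -0.25    -0.15     0.70]
Cofactors of I−A, C_ij = (−1)^(i+j)·(minor ij) (rows/columns in the sector order above):
  C_11 = (0.60)(0.70) − (-0.15)(-0.15) = 0.3975
  C_12 = −[(-0.15)(0.70) − (-0.15)(-0.25)] = 0.1425
  C_13 = (-0.15)(-0.15) − (0.60)(-0.25) = 0.1725
  C_21 = −[(-0.35)(0.70) − (-0.45)(-0.15)] = 0.3125
  C_22 = (0.65)(0.70) − (-0.45)(-0.25) = 0.3425
  C_23 = −[(0.65)(-0.15) − (-0.35)(-0.25)] = 0.1850
  C_31 = (-0.35)(-0.15) − (-0.45)(0.60) = 0.3225
  C_32 = −[(0.65)(-0.15) − (-0.45)(-0.15)] = 0.1650
  C_33 = (0.65)(0.60) − (-0.35)(-0.15) = 0.3375
det(I−A) = Σ_j (I−A)_1j·C_1j = (0.65)(0.3975) + (-0.35)(0.1425) + (-0.45)(0.1725) = 0.130875
adj(I−A) = Cᵀ =
  [ 0.3975   0.3125   0.3225]
  [ 0.1425   0.3425   0.1650]
  [ 0.1725   0.1850   0.3375]
(I − A)⁻¹ = adj(I−A) / det(I−A) ≈
  [   3.03725     2.38777     2.46418]
  [   1.08883     2.61700     1.26074]
  [   1.31805     1.41356     2.57880]
The output multiplier for sector j is the column-j sum of the Leontief inverse (I − A)⁻¹ = adj(I−A) / det(I−A).
Column 3 of adj(I−A): (0.3225, 0.1650, 0.3375); det(I−A) = 0.130875.
m_3 = (0.3225 + 0.1650 + 0.3375) / 0.130875 = 0.825 / 0.130875 ≈ 6.3037.

m_3 = 6.3037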